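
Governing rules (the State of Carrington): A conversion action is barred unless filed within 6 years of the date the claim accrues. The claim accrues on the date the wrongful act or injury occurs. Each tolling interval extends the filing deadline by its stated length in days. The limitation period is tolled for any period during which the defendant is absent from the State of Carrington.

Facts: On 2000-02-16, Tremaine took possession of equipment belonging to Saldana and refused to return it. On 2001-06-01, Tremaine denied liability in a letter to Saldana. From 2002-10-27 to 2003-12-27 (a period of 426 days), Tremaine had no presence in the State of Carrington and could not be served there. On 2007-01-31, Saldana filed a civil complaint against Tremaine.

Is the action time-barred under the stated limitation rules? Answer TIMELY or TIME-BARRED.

The claim accrued on 2000-02-16, the date of the act.
The untolled deadline — 6 years after 2000-02-16 — is 2006-02-16.
Because the defendant's absence from the jurisdiction ran from 2002-10-27 to 2003-12-27, the deadline is extended by 426 days to 2007-04-18.
None of the other events listed affects the running of the period under the stated rules.
Saldana filed on 2007-01-31, before the 2007-04-18 deadline, so the action is timely.

TIMELY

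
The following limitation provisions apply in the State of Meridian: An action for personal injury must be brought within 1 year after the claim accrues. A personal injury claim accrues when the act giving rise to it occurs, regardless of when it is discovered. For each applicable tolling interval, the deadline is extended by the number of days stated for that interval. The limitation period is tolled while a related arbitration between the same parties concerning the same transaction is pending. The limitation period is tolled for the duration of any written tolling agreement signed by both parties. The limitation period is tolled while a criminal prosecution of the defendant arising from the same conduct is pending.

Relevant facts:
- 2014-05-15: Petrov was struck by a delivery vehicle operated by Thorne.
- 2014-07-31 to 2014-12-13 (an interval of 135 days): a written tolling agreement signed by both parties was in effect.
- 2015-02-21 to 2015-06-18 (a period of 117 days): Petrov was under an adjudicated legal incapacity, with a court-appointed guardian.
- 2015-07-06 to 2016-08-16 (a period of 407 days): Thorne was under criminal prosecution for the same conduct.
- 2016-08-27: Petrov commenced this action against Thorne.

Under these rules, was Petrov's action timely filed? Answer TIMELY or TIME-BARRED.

TIMELY

The limitation period began to run on 2014-05-15.
1 year from 2014-05-15 is 2015-05-15.
Because the written tolling agreement ran from 2014-07-31 to 2014-12-13, the deadline is extended by 135 days to 2015-09-27.
Because the pending criminal prosecution ran from 2015-07-06 to 2016-08-16, the deadline is extended by 407 days to 2016-11-07.
Although the plaintiff's incapacity ran from 2015-02-21 to 2015-06-18, the stated rules do not make that a tolling event, so it is disregarded.
Petrov filed on 2016-08-27, before the 2016-11-07 deadline, so the action is timely.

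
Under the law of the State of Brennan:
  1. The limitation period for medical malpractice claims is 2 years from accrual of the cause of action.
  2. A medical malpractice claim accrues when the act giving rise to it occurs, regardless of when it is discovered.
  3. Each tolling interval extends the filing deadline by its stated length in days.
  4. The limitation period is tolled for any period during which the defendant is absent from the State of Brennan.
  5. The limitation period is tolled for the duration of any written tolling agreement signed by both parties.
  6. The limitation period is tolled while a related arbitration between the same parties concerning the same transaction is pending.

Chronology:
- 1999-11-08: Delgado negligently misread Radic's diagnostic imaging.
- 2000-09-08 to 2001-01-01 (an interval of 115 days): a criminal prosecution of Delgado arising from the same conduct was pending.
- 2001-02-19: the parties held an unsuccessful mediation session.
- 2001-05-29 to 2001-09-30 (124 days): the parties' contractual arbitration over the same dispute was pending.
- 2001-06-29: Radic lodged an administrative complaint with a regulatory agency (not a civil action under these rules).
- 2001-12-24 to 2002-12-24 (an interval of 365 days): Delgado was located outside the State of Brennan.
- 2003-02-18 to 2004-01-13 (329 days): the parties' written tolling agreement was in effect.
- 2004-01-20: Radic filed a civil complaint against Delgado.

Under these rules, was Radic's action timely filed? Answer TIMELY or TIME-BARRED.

The cause of action accrued on 1999-11-08, the date of the act.
The untolled deadline — 2 years after 1999-11-08 — is 2001-11-08.
The pending related arbitration from 2001-05-29 to 2001-09-30 tolled the period for 124 days, extending the deadline to 2002-03-12.
The period was tolled for 365 days by the defendant's absence from the jurisdiction (2001-12-24 to 2002-12-24), pushing the deadline to 2003-03-12.
The period was tolled for 329 days by the written tolling agreement (2003-02-18 to 2004-01-13), pushing the deadline to 2004-02-04.
Although a criminal prosecution ran from 2000-09-08 to 2001-01-01, the stated rules do not make that a tolling event, so it is disregarded.
None of the other events listed affects the running of the period under the stated rules.
The 2004-01-20 filing precedes the 2004-02-04 deadline; the claim is timely.

TIMELY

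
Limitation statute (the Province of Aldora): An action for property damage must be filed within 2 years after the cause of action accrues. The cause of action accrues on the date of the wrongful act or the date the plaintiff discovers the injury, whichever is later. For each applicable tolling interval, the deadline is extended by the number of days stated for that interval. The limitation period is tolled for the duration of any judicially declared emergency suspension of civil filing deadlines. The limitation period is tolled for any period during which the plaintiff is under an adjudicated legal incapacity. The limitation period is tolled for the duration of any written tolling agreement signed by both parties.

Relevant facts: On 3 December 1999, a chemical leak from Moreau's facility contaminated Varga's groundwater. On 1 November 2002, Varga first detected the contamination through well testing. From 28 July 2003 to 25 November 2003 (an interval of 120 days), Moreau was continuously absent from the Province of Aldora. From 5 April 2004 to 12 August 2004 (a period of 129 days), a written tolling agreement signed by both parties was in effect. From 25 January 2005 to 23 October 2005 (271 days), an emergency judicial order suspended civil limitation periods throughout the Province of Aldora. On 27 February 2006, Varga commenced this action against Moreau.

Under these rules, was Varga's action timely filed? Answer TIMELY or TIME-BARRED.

TIME-BARRED

The claim accrued on 1 November 2002 — the later of the 3 December 1999 act and the 1 November 2002 discovery.
2 years from 1 November 2002 is 1 November 2004.
The written tolling agreement from 5 April 2004 to 12 August 2004 tolled the period for 129 days, extending the deadline to 10 March 2005.
The emergency suspension of filing deadlines from 25 January 2005 to 23 October 2005 tolled the period for 271 days, extending the deadline to 6 December 2005.
Although the defendant's absence ran from 28 July 2003 to 25 November 2003, the stated rules do not make that a tolling event, so it is disregarded.
The 27 February 2006 filing falls after the 6 December 2005 deadline; the claim is time-barred.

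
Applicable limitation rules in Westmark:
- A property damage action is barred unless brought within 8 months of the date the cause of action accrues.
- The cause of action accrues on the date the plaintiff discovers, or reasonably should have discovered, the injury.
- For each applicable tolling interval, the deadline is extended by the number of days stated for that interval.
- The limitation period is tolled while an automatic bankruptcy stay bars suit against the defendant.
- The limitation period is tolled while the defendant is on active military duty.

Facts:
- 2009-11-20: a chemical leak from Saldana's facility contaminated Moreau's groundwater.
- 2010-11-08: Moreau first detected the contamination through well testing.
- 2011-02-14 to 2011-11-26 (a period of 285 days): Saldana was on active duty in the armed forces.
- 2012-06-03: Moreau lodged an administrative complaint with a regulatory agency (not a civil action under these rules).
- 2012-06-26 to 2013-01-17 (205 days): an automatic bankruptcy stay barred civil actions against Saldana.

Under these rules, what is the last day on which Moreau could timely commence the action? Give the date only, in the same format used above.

Under the discovery rule, the claim accrued on 2010-11-08, when Moreau discovered the injury — not on the 2009-11-20 date of the underlying act.
Adding the 8 months base period to 2010-11-08 gives a deadline of 2011-07-08, before any tolling.
The defendant's active military service from 2011-02-14 to 2011-11-26 tolled the period for 285 days, extending the deadline to 2012-04-18.
The automatic bankruptcy stay starting 2012-06-26 came too late — the period had run on 2012-04-18 — and so does not extend the deadline.
The other events in the timeline have no effect on the limitation period under the stated rules.

2012-04-18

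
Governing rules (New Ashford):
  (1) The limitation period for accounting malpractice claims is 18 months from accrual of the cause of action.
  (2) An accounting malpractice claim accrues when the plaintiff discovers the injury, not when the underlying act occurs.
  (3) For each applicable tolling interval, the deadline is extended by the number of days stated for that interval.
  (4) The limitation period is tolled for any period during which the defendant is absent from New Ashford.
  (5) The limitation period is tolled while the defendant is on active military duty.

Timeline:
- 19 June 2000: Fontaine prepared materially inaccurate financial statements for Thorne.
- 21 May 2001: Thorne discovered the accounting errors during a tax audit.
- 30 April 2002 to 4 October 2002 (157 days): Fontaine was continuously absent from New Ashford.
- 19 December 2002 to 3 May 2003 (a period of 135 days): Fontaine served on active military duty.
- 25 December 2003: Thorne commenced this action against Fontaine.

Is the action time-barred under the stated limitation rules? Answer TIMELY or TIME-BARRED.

TIME-BARRED

The claim did not accrue until Thorne discovered the injury on 21 May 2001; the 19 June 2000 act date does not start the clock under the stated rule.
18 months from 21 May 2001 is 21 November 2002.
The period was tolled for 157 days by the defendant's absence from the jurisdiction (30 April 2002 to 4 October 2002), pushing the deadline to 27 April 2003.
The period was tolled for 135 days by the defendant's active military service (19 December 2002 to 3 May 2003), pushing the deadline to 9 September 2003.
The 25 December 2003 filing falls after the 9 September 2003 deadline; the claim is time-barred.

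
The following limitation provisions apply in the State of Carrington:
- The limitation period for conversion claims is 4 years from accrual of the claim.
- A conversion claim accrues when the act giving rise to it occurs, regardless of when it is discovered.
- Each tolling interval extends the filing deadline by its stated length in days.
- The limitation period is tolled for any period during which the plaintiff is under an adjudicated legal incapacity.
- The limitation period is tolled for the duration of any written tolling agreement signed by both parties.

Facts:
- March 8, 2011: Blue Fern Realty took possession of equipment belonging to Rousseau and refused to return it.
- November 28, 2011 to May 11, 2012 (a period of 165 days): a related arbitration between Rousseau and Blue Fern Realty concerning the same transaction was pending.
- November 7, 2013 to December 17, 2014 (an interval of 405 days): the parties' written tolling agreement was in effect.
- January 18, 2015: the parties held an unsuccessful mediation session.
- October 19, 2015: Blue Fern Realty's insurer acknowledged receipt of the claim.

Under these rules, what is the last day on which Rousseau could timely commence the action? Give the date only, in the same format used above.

April 16, 2016

The limitation period began to run on March 8, 2011.
The untolled deadline — 4 years after March 8, 2011 — is March 8, 2015.
The written tolling agreement from November 7, 2013 to December 17, 2014 tolled the period for 405 days, extending the deadline to April 16, 2016.
No stated provision tolls the period for a pending arbitration, so the interval from November 28, 2011 to May 11, 2012 has no effect on the deadline.
None of the other events listed affects the running of the period under the stated rules.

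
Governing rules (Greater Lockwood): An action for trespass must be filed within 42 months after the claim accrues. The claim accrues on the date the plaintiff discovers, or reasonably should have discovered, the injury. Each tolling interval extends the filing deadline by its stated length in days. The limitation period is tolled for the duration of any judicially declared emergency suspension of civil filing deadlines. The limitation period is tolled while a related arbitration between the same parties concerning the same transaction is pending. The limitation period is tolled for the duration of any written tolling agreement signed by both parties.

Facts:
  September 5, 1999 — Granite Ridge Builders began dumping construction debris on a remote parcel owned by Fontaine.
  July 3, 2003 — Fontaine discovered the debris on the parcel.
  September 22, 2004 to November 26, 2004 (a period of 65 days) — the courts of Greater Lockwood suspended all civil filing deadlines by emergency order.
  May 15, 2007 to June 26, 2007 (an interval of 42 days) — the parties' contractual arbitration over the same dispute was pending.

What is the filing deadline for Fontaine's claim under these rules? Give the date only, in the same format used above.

March 9, 2007

Accrual is tied to discovery, so the period began on July 3, 2003 rather than on September 5, 1999 when the act occurred.
The untolled deadline — 42 months after July 3, 2003 — is January 3, 2007.
The period was tolled for 65 days by the emergency suspension of filing deadlines (September 22, 2004 to November 26, 2004), pushing the deadline to March 9, 2007.
By the time the pending related arbitration began on May 15, 2007, the limitation period had already expired on March 9, 2007; that interval cannot revive it.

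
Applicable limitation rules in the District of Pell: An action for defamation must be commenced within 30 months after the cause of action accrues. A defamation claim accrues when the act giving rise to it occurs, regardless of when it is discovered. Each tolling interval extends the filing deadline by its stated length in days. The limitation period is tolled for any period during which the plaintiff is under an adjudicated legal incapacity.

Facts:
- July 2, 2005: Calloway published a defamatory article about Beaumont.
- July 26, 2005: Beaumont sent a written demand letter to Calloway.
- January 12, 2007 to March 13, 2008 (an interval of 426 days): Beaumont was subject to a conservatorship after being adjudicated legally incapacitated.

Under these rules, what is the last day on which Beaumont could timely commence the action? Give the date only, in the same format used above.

The limitation period began to run on July 2, 2005.
30 months from July 2, 2005 is January 2, 2008.
Because the plaintiff's legal incapacity ran from January 12, 2007 to March 13, 2008, the deadline is extended by 426 days to March 3, 2009.
Nothing else in the chronology tolls or restarts the period.

March 3, 2009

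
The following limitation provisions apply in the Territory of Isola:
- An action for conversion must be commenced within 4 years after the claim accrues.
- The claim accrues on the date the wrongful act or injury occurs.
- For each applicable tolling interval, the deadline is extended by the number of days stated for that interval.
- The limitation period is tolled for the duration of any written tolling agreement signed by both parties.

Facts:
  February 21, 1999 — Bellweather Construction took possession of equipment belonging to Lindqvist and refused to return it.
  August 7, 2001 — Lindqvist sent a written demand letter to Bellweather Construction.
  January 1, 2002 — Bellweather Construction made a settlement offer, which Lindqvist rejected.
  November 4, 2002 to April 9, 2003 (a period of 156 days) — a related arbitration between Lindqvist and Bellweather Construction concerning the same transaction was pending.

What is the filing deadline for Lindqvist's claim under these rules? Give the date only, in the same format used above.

February 21, 2003

The claim accrued on February 21, 1999, when the wrongful act occurred.
Adding the 4 years base period to February 21, 1999 gives a deadline of February 21, 2003, before any tolling.
No stated provision tolls the period for a pending arbitration, so the interval from November 4, 2002 to April 9, 2003 has no effect on the deadline.
The other events in the timeline have no effect on the limitation period under the stated rules.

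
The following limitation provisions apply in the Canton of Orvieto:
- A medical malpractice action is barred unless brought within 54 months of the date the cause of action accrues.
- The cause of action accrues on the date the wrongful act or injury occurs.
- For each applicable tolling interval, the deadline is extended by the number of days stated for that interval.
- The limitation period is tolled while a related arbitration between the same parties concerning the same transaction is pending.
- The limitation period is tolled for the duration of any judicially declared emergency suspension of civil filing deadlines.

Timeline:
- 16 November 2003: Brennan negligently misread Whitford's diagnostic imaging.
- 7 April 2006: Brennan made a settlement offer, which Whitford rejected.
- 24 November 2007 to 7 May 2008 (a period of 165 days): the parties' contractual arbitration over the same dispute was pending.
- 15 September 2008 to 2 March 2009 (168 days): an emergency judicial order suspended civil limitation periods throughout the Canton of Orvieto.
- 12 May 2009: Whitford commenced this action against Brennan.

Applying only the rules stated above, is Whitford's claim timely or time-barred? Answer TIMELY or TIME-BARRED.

TIME-BARRED

The claim accrued on 16 November 2003, when the wrongful act occurred.
54 months from 16 November 2003 is 16 May 2008.
The period was tolled for 165 days by the pending related arbitration (24 November 2007 to 7 May 2008), pushing the deadline to 28 October 2008.
The period was tolled for 168 days by the emergency suspension of filing deadlines (15 September 2008 to 2 March 2009), pushing the deadline to 14 April 2009.
The other events in the timeline have no effect on the limitation period under the stated rules.
Whitford filed on 12 May 2009, after the 14 April 2009 deadline, so the action is time-barred.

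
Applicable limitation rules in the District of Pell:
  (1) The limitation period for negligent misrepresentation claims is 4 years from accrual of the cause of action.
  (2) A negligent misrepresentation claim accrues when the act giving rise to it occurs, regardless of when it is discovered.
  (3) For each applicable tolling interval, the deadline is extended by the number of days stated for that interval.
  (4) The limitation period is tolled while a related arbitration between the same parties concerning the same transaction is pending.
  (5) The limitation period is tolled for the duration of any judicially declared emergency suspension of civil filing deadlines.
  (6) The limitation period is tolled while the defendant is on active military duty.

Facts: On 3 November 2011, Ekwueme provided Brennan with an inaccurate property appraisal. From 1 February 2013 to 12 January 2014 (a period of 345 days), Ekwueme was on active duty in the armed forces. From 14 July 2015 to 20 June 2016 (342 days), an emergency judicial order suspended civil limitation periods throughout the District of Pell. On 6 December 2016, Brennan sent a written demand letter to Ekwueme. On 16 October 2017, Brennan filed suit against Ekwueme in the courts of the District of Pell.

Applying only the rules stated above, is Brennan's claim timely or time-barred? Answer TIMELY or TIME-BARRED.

TIME-BARRED

The limitation period began to run on 3 November 2011.
The untolled deadline — 4 years after 3 November 2011 — is 3 November 2015.
The period was tolled for 345 days by the defendant's active military service (1 February 2013 to 12 January 2014), pushing the deadline to 13 October 2016.
The period was tolled for 342 days by the emergency suspension of filing deadlines (14 July 2015 to 20 June 2016), pushing the deadline to 20 September 2017.
Nothing else in the chronology tolls or restarts the period.
Brennan filed on 16 October 2017, after the 20 September 2017 deadline, so the action is time-barred.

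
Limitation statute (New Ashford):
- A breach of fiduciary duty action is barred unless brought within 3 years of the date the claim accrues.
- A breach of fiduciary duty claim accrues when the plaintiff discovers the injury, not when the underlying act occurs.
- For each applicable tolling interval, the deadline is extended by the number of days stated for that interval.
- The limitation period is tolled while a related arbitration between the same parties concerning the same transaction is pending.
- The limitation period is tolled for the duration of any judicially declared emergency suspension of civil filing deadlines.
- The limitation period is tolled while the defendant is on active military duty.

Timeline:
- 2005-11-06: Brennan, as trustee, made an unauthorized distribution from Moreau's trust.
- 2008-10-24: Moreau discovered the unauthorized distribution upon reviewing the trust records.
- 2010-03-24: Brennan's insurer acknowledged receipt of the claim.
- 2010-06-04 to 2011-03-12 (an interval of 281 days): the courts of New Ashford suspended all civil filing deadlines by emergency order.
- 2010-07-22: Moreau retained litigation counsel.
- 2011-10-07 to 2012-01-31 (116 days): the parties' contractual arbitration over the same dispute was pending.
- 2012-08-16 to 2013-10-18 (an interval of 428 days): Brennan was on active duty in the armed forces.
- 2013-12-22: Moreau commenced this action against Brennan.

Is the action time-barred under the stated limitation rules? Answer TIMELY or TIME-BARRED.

TIMELY

Under the discovery rule, the claim accrued on 2008-10-24, when Moreau discovered the injury — not on the 2005-11-06 date of the underlying act.
Adding the 3 years base period to 2008-10-24 gives a deadline of 2011-10-24, before any tolling.
The period was tolled for 281 days by the emergency suspension of filing deadlines (2010-06-04 to 2011-03-12), pushing the deadline to 2012-07-31.
The pending related arbitration from 2011-10-07 to 2012-01-31 tolled the period for 116 days, extending the deadline to 2012-11-24.
The defendant's active military service from 2012-08-16 to 2013-10-18 tolled the period for 428 days, extending the deadline to 2014-01-26.
Nothing else in the chronology tolls or restarts the period.
The 2013-12-22 filing precedes the 2014-01-26 deadline; the claim is timely.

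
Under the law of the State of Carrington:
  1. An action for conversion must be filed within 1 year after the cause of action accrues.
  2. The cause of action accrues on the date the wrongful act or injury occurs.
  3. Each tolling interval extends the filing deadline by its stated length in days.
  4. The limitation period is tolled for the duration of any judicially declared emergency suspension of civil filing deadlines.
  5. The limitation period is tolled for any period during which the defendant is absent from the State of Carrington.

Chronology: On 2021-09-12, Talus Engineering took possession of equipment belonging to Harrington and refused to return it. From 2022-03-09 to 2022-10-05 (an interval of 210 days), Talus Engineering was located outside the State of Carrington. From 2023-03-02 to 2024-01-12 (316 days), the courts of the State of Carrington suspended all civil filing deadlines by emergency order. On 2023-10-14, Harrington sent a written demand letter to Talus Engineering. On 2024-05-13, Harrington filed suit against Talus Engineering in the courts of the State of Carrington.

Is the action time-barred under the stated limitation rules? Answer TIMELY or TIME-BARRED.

TIME-BARRED

The cause of action accrued on 2021-09-12, the date of the act.
Adding the 1 year base period to 2021-09-12 gives a deadline of 2022-09-12, before any tolling.
Because the defendant's absence from the jurisdiction ran from 2022-03-09 to 2022-10-05, the deadline is extended by 210 days to 2023-04-10.
The emergency suspension of filing deadlines from 2023-03-02 to 2024-01-12 tolled the period for 316 days, extending the deadline to 2024-02-20.
None of the other events listed affects the running of the period under the stated rules.
The 2024-05-13 filing falls after the 2024-02-20 deadline; the claim is time-barred.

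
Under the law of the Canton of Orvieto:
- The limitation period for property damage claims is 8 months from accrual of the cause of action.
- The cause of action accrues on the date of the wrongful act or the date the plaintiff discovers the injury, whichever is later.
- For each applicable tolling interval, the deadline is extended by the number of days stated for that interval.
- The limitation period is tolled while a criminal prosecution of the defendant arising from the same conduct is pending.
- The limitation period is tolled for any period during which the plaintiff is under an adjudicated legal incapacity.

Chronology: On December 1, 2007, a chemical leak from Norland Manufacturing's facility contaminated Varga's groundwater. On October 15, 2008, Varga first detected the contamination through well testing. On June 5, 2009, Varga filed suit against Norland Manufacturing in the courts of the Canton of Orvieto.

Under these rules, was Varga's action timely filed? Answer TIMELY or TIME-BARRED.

Taking the later of the act (December 1, 2007) and discovery (October 15, 2008), the claim accrued on October 15, 2008.
Adding the 8 months base period to October 15, 2008 gives a deadline of June 15, 2009, before any tolling.
The June 5, 2009 filing precedes the June 15, 2009 deadline; the claim is timely.

TIMELY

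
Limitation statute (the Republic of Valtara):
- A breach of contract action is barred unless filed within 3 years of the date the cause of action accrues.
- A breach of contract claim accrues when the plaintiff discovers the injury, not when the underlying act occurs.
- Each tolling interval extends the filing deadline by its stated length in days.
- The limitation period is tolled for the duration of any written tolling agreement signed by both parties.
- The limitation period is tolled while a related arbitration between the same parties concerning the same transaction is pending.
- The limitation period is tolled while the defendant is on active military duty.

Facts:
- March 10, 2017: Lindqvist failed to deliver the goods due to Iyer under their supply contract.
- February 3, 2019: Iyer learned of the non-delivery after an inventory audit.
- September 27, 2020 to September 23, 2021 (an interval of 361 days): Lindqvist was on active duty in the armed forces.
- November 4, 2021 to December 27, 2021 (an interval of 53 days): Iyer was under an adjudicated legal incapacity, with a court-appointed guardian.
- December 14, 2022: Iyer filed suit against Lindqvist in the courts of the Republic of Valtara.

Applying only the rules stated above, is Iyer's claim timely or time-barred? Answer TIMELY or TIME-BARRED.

Under the discovery rule, the claim accrued on February 3, 2019, when Iyer discovered the injury — not on the March 10, 2017 date of the underlying act.
Adding the 3 years base period to February 3, 2019 gives a deadline of February 3, 2022, before any tolling.
Because the defendant's active military service ran from September 27, 2020 to September 23, 2021, the deadline is extended by 361 days to January 30, 2023.
The plaintiff's legal incapacity from November 4, 2021 to December 27, 2021 does not toll the period, because no stated rule makes the plaintiff's incapacity a tolling event.
Filing on December 14, 2022 beat the January 30, 2023 deadline — the action is timely.

TIMELY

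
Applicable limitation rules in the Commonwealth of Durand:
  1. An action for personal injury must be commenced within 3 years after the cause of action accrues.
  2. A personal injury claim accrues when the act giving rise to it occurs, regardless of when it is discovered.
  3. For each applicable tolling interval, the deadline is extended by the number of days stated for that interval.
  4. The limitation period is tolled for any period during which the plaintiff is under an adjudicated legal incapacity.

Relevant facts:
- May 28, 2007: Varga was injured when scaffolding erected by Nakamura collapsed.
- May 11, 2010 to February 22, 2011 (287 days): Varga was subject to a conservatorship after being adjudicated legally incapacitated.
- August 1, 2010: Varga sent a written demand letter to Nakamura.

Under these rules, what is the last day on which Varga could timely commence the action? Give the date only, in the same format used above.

March 11, 2011

The limitation period began to run on May 28, 2007.
3 years from May 28, 2007 is May 28, 2010.
Because the plaintiff's legal incapacity ran from May 11, 2010 to February 22, 2011, the deadline is extended by 287 days to March 11, 2011.
Nothing else in the chronology tolls or restarts the period.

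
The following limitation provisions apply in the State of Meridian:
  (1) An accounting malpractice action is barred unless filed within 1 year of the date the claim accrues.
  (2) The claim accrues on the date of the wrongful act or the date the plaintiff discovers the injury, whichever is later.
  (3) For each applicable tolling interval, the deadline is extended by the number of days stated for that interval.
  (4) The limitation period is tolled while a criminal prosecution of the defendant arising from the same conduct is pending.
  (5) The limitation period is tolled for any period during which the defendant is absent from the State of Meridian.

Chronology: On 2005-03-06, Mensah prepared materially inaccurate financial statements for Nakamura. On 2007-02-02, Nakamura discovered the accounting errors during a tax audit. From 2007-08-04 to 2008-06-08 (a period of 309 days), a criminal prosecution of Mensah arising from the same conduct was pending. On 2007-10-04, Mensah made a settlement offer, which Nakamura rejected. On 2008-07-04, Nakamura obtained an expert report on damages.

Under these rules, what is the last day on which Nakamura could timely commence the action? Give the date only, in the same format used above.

The claim accrued on 2007-02-02 — the later of the 2005-03-06 act and the 2007-02-02 discovery.
The untolled deadline — 1 year after 2007-02-02 — is 2008-02-02.
The pending criminal prosecution from 2007-08-04 to 2008-06-08 tolled the period for 309 days, extending the deadline to 2008-12-07.
None of the other events listed affects the running of the period under the stated rules.

2008-12-07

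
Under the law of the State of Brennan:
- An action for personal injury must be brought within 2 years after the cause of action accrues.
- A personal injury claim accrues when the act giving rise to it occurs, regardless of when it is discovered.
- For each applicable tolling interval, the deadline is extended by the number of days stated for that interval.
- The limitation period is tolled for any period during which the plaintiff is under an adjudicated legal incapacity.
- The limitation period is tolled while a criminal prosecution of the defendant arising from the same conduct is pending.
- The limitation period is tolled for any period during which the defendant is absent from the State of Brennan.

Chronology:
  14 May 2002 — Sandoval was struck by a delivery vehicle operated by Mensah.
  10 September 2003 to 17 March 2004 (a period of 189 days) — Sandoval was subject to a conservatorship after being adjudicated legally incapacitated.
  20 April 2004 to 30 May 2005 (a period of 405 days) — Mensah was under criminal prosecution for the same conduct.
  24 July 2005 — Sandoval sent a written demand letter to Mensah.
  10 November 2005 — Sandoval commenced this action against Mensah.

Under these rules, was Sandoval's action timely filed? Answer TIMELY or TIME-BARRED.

TIMELY

The cause of action accrued on 14 May 2002, the date of the act.
The untolled deadline — 2 years after 14 May 2002 — is 14 May 2004.
The period was tolled for 189 days by the plaintiff's legal incapacity (10 September 2003 to 17 March 2004), pushing the deadline to 19 November 2004.
Because the pending criminal prosecution ran from 20 April 2004 to 30 May 2005, the deadline is extended by 405 days to 29 December 2005.
The other events in the timeline have no effect on the limitation period under the stated rules.
Sandoval filed on 10 November 2005, before the 29 December 2005 deadline, so the action is timely.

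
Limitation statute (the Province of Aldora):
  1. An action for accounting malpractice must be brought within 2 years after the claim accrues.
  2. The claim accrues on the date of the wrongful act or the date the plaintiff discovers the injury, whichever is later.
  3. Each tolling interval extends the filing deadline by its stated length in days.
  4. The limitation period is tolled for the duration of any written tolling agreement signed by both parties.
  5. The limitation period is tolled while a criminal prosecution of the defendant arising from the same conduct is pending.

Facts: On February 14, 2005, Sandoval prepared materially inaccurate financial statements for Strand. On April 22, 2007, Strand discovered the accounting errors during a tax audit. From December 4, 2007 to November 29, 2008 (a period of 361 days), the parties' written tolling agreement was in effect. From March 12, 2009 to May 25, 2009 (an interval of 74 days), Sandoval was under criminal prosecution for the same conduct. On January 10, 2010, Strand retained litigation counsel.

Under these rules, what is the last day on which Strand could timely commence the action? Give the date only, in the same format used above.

July 1, 2010

The claim accrued on April 22, 2007 — the later of the February 14, 2005 act and the April 22, 2007 discovery.
The untolled deadline — 2 years after April 22, 2007 — is April 22, 2009.
The written tolling agreement from December 4, 2007 to November 29, 2008 tolled the period for 361 days, extending the deadline to April 18, 2010.
Because the pending criminal prosecution ran from March 12, 2009 to May 25, 2009, the deadline is extended by 74 days to July 1, 2010.
Nothing else in the chronology tolls or restarts the period.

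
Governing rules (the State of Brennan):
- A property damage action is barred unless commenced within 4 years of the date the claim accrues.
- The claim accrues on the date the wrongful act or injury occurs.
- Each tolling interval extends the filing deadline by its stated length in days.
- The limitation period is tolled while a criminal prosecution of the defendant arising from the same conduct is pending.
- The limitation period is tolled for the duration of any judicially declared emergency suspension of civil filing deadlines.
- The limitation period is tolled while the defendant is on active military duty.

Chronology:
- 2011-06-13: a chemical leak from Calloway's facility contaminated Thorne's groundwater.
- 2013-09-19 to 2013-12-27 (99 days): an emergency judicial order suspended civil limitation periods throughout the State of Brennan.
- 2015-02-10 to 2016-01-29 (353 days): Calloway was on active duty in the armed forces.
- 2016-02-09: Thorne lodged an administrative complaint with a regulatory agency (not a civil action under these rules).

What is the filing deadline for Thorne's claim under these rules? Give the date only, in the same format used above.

The claim accrued on 2011-06-13, when the wrongful act occurred.
Adding the 4 years base period to 2011-06-13 gives a deadline of 2015-06-13, before any tolling.
The emergency suspension of filing deadlines from 2013-09-19 to 2013-12-27 tolled the period for 99 days, extending the deadline to 2015-09-20.
The period was tolled for 353 days by the defendant's active military service (2015-02-10 to 2016-01-29), pushing the deadline to 2016-09-07.
Nothing else in the chronology tolls or restarts the period.

2016-09-07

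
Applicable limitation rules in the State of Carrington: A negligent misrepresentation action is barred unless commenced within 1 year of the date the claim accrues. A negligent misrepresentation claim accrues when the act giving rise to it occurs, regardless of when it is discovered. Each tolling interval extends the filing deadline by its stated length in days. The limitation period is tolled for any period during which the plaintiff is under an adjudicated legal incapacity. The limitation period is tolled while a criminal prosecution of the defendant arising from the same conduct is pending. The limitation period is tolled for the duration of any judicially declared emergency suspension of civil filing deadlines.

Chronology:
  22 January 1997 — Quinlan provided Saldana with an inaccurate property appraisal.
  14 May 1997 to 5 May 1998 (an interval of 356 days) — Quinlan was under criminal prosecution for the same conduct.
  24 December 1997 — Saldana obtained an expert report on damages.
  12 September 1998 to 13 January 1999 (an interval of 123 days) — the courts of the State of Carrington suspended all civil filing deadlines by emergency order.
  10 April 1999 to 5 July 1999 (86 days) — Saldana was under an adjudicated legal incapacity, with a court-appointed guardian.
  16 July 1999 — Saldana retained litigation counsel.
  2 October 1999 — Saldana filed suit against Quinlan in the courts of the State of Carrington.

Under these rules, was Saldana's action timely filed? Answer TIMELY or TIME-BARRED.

TIME-BARRED

The limitation period began to run on 22 January 1997.
Adding the 1 year base period to 22 January 1997 gives a deadline of 22 January 1998, before any tolling.
Because the pending criminal prosecution ran from 14 May 1997 to 5 May 1998, the deadline is extended by 356 days to 13 January 1999.
Because the emergency suspension of filing deadlines ran from 12 September 1998 to 13 January 1999, the deadline is extended by 123 days to 16 May 1999.
The period was tolled for 86 days by the plaintiff's legal incapacity (10 April 1999 to 5 July 1999), pushing the deadline to 10 August 1999.
The other events in the timeline have no effect on the limitation period under the stated rules.
Filing on 2 October 1999 missed the 10 August 1999 deadline — the action is time-barred.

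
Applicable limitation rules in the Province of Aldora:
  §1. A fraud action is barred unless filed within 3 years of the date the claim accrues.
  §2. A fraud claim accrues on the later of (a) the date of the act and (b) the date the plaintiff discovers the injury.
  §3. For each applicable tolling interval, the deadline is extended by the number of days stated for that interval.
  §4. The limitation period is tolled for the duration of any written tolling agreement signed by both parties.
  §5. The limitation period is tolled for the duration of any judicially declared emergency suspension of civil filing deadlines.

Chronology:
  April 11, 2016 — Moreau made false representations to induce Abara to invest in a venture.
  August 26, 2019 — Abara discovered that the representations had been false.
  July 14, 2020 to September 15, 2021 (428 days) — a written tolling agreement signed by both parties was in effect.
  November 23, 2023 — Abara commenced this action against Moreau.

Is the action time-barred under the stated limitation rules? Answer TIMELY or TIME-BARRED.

TIME-BARRED

Taking the later of the act (April 11, 2016) and discovery (August 26, 2019), the claim accrued on August 26, 2019.
The untolled deadline — 3 years after August 26, 2019 — is August 26, 2022.
Because the written tolling agreement ran from July 14, 2020 to September 15, 2021, the deadline is extended by 428 days to October 28, 2023.
Abara filed on November 23, 2023, after the October 28, 2023 deadline, so the action is time-barred.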